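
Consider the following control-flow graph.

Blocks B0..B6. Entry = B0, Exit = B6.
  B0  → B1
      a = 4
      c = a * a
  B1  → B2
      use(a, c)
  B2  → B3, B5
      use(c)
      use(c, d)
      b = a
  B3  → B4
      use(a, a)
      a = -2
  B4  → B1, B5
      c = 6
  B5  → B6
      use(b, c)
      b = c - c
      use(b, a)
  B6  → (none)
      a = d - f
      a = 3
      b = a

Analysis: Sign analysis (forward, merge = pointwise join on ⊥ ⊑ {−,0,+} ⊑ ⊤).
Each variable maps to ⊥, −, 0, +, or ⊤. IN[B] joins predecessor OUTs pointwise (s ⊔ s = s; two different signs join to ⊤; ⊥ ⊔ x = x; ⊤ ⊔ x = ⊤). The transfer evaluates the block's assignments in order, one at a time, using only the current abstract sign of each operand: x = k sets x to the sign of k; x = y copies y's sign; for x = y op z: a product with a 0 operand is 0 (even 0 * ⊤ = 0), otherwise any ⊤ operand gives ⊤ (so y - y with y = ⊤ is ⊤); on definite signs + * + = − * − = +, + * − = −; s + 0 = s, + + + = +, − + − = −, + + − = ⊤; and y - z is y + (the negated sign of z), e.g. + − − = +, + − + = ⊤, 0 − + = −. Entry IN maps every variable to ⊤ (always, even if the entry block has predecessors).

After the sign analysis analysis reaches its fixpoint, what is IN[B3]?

Per-block solution:
  B0: | IN=(all ⊤) | OUT={a:+, c:+; rest ⊤}
  B1: | IN={c:+; rest ⊤} | OUT={c:+; rest ⊤}
  B2: | IN={c:+; rest ⊤} | OUT={c:+; rest ⊤}
  B3: | IN={c:+; rest ⊤} | OUT={a:-, c:+; rest ⊤}
  B4: | IN={a:-, c:+; rest ⊤} | OUT={a:-, c:+; rest ⊤}
  B5: | IN={c:+; rest ⊤} | OUT={c:+; rest ⊤}
  B6: | IN={c:+; rest ⊤} | OUT={a:+, b:+, c:+; rest ⊤}

Merge at B3: IN[B3] = OUT[B2] = {a: ⊤, b: ⊤, c: +, d: ⊤, e: ⊤, f: ⊤}

Answer: {a: ⊤, b: ⊤, c: +, d: ⊤, e: ⊤, f: ⊤}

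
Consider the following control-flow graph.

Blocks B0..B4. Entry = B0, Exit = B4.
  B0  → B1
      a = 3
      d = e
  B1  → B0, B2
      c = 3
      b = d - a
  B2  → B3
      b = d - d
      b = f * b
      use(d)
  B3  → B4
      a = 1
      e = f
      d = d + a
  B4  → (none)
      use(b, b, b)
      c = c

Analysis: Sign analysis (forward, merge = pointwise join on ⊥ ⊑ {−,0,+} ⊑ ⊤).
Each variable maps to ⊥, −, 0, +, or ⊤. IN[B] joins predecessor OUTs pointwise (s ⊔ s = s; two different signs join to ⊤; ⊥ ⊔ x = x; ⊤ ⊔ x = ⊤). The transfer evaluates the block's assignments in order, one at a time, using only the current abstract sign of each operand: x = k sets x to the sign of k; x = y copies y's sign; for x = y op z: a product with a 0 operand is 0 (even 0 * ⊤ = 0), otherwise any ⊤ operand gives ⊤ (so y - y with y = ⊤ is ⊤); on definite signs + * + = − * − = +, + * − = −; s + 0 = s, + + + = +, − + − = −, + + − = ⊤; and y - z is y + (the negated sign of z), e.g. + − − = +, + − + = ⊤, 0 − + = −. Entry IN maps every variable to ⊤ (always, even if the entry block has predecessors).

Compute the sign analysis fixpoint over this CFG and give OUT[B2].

Answer: {a: +, b: ⊤, c: +, d: ⊤, e: ⊤, f: ⊤}

Derivation:
Fixpoint table:
  B0:   IN=(all ⊤)   OUT={a:+; rest ⊤}
  B1:   IN={a:+; rest ⊤}   OUT={a:+, c:+; rest ⊤}
  B2:   IN={a:+, c:+; rest ⊤}   OUT={a:+, c:+; rest ⊤}
  B3:   IN={a:+, c:+; rest ⊤}   OUT={a:+, c:+; rest ⊤}
  B4:   IN={a:+, c:+; rest ⊤}   OUT={a:+, c:+; rest ⊤}

Merge at B2: IN[B2] = OUT[B1] = {a: +, b: ⊤, c: +, d: ⊤, e: ⊤, f: ⊤}
Applying B2's transfer function to that IN value gives OUT[B2] (row B2 above).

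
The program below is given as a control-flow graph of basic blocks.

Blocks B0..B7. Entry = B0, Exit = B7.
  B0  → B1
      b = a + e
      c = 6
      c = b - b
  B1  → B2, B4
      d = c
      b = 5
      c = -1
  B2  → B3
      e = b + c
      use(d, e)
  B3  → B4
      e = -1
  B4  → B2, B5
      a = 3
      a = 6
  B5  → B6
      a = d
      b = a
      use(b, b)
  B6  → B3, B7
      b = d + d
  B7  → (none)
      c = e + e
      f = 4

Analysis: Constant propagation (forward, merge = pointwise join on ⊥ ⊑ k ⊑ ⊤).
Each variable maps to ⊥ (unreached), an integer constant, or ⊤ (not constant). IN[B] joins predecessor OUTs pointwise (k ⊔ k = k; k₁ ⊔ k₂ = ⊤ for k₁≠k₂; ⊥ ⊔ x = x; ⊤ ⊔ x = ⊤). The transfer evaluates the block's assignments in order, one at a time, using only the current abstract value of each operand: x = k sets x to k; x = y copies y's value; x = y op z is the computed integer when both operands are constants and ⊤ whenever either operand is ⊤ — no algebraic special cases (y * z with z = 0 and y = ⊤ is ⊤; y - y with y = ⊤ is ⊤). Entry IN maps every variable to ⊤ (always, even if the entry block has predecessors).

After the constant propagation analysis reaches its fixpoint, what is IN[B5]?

Fixpoint table:
  B0:   IN=(all ⊤)   OUT=(all ⊤)
  B1:   IN=(all ⊤)   OUT={b:5, c:-1; rest ⊤}
  B2:   IN={c:-1; rest ⊤}   OUT={c:-1; rest ⊤}
  B3:   IN={c:-1; rest ⊤}   OUT={c:-1, e:-1; rest ⊤}
  B4:   IN={c:-1; rest ⊤}   OUT={a:6, c:-1; rest ⊤}
  B5:   IN={a:6, c:-1; rest ⊤}   OUT={c:-1; rest ⊤}
  B6:   IN={c:-1; rest ⊤}   OUT={c:-1; rest ⊤}
  B7:   IN={c:-1; rest ⊤}   OUT={f:4; rest ⊤}

Merge at B5: IN[B5] = OUT[B4] = {a: 6, b: ⊤, c: -1, d: ⊤, e: ⊤, f: ⊤}

Answer: {a: 6, b: ⊤, c: -1, d: ⊤, e: ⊤, f: ⊤}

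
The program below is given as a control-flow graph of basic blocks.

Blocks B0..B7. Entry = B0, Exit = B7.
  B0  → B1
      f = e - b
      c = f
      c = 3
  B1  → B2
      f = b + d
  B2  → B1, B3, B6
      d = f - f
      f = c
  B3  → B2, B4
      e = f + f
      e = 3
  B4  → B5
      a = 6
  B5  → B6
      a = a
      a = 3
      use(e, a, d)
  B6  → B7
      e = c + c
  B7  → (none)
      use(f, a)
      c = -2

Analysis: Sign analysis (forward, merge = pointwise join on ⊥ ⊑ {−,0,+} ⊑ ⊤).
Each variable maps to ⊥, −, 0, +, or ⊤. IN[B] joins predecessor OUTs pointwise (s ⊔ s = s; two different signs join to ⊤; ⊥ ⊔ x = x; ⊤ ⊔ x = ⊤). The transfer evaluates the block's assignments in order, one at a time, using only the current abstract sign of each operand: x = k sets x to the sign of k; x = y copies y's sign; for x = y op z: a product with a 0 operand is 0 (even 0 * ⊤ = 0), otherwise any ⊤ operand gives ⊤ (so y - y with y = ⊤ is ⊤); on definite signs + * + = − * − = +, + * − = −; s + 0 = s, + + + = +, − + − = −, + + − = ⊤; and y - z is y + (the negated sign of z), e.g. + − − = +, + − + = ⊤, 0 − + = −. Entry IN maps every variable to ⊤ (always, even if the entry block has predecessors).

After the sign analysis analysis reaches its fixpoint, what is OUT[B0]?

Converged values:
  B0: | IN=(all ⊤) | OUT={c:+; rest ⊤}
  B1: | IN={c:+; rest ⊤} | OUT={c:+; rest ⊤}
  B2: | IN={c:+; rest ⊤} | OUT={c:+, f:+; rest ⊤}
  B3: | IN={c:+, f:+; rest ⊤} | OUT={c:+, e:+, f:+; rest ⊤}
  B4: | IN={c:+, e:+, f:+; rest ⊤} | OUT={a:+, c:+, e:+, f:+; rest ⊤}
  B5: | IN={a:+, c:+, e:+, f:+; rest ⊤} | OUT={a:+, c:+, e:+, f:+; rest ⊤}
  B6: | IN={c:+, f:+; rest ⊤} | OUT={c:+, e:+, f:+; rest ⊤}
  B7: | IN={c:+, e:+, f:+; rest ⊤} | OUT={c:-, e:+, f:+; rest ⊤}

B0 is the boundary node: IN[B0] = {a: ⊤, b: ⊤, c: ⊤, d: ⊤, e: ⊤, f: ⊤}
Applying B0's transfer function to that IN value gives OUT[B0] (row B0 above).

Answer: {a: ⊤, b: ⊤, c: +, d: ⊤, e: ⊤, f: ⊤}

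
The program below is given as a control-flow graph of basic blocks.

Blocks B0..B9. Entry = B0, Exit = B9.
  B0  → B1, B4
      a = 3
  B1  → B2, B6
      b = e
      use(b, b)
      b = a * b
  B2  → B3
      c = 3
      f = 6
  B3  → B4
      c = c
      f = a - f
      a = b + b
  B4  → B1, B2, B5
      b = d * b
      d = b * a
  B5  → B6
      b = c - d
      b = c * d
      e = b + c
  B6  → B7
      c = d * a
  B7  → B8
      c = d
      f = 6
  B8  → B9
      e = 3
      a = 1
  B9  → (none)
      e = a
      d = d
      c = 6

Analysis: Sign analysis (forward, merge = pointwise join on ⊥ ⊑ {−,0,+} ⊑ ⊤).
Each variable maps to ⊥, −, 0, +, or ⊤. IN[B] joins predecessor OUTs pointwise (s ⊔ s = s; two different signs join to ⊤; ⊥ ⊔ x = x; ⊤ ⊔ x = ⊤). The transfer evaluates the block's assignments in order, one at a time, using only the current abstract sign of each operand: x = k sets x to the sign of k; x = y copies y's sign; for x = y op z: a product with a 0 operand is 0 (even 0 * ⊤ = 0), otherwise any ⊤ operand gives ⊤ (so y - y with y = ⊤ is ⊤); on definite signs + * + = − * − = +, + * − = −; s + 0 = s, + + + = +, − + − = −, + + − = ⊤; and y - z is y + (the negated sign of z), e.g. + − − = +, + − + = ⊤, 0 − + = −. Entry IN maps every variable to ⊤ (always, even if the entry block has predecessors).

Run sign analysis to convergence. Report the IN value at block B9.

Answer: {a: +, b: ⊤, c: ⊤, d: ⊤, e: +, f: +}

Derivation:
Converged values:
  B0:  IN=(all ⊤)  OUT={a:+; rest ⊤}
  B1:  IN=(all ⊤)  OUT=(all ⊤)
  B2:  IN=(all ⊤)  OUT={c:+, f:+; rest ⊤}
  B3:  IN={c:+, f:+; rest ⊤}  OUT={c:+; rest ⊤}
  B4:  IN=(all ⊤)  OUT=(all ⊤)
  B5:  IN=(all ⊤)  OUT=(all ⊤)
  B6:  IN=(all ⊤)  OUT=(all ⊤)
  B7:  IN=(all ⊤)  OUT={f:+; rest ⊤}
  B8:  IN={f:+; rest ⊤}  OUT={a:+, e:+, f:+; rest ⊤}
  B9:  IN={a:+, e:+, f:+; rest ⊤}  OUT={a:+, c:+, e:+, f:+; rest ⊤}

Merge at B9: IN[B9] = OUT[B8] = {a: +, b: ⊤, c: ⊤, d: ⊤, e: +, f: +}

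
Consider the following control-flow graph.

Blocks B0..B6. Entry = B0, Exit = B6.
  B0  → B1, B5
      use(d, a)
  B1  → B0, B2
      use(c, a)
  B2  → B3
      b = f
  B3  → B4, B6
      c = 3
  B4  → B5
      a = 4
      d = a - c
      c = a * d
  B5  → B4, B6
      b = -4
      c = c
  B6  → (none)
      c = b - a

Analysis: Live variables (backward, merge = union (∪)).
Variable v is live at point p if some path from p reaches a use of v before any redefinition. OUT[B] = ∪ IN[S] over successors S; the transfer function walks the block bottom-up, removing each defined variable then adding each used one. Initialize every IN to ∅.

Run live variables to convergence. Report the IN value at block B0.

Per-block solution:
  B0:  IN={a, c, d, f}  OUT={a, c, d, f}
  B1:  IN={a, c, d, f}  OUT={a, c, d, f}
  B2:  IN={a, f}  OUT={a, b}
  B3:  IN={a, b}  OUT={a, b, c}
  B4:  IN={c}  OUT={a, c}
  B5:  IN={a, c}  OUT={a, b, c}
  B6:  IN={a, b}  OUT={}

Merge at B0: OUT[B0] = IN[B1] ⊔ IN[B5] = {a, c, d, f}
Applying B0's transfer function to that OUT value gives IN[B0] (row B0 above).

Answer: {a, c, d, f}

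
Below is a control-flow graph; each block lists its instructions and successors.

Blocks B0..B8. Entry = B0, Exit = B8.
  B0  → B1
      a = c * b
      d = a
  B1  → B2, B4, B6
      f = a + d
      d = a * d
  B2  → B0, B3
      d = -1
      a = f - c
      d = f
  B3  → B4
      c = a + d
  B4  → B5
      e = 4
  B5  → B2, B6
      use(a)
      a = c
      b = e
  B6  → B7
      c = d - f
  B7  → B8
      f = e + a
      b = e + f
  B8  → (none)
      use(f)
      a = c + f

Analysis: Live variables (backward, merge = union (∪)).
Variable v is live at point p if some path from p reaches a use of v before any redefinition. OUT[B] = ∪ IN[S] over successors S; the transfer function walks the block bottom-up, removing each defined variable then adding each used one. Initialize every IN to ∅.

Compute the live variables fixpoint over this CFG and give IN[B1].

Per-block solution:
  B0: | IN={b, c, e} | OUT={a, b, c, d, e}
  B1: | IN={a, b, c, d, e} | OUT={a, b, c, d, e, f}
  B2: | IN={b, c, e, f} | OUT={a, b, c, d, e, f}
  B3: | IN={a, d, f} | OUT={a, c, d, f}
  B4: | IN={a, c, d, f} | OUT={a, c, d, e, f}
  B5: | IN={a, c, d, e, f} | OUT={a, b, c, d, e, f}
  B6: | IN={a, d, e, f} | OUT={a, c, e}
  B7: | IN={a, c, e} | OUT={c, f}
  B8: | IN={c, f} | OUT={}

Merge at B1: OUT[B1] = IN[B2] ⊔ IN[B4] ⊔ IN[B6] = {a, b, c, d, e, f}
Applying B1's transfer function to that OUT value gives IN[B1] (row B1 above).

Answer: {a, b, c, d, e}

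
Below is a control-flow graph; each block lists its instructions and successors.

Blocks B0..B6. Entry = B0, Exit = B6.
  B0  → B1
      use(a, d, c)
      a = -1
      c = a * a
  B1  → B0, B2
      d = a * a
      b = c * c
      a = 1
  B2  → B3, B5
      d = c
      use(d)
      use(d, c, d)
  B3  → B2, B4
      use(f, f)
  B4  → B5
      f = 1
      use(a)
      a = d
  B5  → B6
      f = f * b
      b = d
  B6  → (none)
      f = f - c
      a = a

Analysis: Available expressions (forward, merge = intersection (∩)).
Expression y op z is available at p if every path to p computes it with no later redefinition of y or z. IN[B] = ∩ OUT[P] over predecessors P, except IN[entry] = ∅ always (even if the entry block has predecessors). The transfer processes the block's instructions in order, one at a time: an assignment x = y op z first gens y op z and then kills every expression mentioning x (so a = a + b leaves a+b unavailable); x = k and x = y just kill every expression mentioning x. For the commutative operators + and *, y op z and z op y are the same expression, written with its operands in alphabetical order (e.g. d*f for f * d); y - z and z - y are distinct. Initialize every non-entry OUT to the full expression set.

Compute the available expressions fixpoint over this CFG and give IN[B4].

Fixpoint table:
  B0: | IN={} | OUT={a*a}
  B1: | IN={a*a} | OUT={c*c}
  B2: | IN={c*c} | OUT={c*c}
  B3: | IN={c*c} | OUT={c*c}
  B4: | IN={c*c} | OUT={c*c}
  B5: | IN={c*c} | OUT={c*c}
  B6: | IN={c*c} | OUT={c*c}

Merge at B4: IN[B4] = OUT[B3] = {c*c}

Answer: {c*c}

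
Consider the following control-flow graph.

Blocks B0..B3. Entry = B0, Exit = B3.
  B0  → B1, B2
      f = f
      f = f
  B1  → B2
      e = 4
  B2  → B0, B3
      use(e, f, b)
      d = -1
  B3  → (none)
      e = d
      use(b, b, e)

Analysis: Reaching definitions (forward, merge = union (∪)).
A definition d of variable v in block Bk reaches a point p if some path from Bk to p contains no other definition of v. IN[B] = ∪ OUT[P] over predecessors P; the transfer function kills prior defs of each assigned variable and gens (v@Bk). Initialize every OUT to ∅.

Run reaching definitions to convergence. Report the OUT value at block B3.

Answer: {d@B2, e@B3, f@B0}

Trace:
Converged values:
  B0: | IN={d@B2, e@B1, f@B0} | OUT={d@B2, e@B1, f@B0}
  B1: | IN={d@B2, e@B1, f@B0} | OUT={d@B2, e@B1, f@B0}
  B2: | IN={d@B2, e@B1, f@B0} | OUT={d@B2, e@B1, f@B0}
  B3: | IN={d@B2, e@B1, f@B0} | OUT={d@B2, e@B3, f@B0}

Merge at B3: IN[B3] = OUT[B2] = {d@B2, e@B1, f@B0}
Applying B3's transfer function to that IN value gives OUT[B3] (row B3 above).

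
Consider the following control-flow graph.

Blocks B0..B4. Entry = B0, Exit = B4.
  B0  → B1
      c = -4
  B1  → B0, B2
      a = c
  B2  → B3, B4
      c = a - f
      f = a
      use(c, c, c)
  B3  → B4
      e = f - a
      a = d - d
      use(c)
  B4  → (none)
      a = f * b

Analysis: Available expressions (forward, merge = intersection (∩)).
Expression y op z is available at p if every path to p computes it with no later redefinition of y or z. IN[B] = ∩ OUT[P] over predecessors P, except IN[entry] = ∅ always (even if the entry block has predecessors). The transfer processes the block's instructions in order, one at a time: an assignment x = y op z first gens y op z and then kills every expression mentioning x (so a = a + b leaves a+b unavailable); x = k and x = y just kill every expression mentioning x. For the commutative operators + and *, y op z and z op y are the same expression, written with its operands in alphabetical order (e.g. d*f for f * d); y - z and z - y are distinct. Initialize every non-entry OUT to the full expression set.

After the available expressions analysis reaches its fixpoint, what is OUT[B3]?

Converged values:
  B0:  IN={}  OUT={}
  B1:  IN={}  OUT={}
  B2:  IN={}  OUT={}
  B3:  IN={}  OUT={d-d}
  B4:  IN={}  OUT={b*f}

Merge at B3: IN[B3] = OUT[B2] = {}
Applying B3's transfer function to that IN value gives OUT[B3] (row B3 above).

Answer: {d-d}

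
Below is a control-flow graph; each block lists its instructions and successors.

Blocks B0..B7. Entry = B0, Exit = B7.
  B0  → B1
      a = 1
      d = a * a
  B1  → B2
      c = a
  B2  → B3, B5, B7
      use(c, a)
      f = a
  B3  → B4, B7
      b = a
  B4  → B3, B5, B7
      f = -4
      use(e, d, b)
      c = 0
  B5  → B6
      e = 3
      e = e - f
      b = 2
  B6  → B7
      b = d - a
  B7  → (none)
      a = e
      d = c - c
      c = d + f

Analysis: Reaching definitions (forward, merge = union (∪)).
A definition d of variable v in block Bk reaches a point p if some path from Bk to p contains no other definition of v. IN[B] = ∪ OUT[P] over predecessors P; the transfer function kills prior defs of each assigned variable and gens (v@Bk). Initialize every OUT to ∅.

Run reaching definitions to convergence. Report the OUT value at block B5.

Converged values:
  B0:  IN={}  OUT={a@B0, d@B0}
  B1:  IN={a@B0, d@B0}  OUT={a@B0, c@B1, d@B0}
  B2:  IN={a@B0, c@B1, d@B0}  OUT={a@B0, c@B1, d@B0, f@B2}
  B3:  IN={a@B0, b@B3, c@B1, c@B4, d@B0, f@B2, f@B4}  OUT={a@B0, b@B3, c@B1, c@B4, d@B0, f@B2, f@B4}
  B4:  IN={a@B0, b@B3, c@B1, c@B4, d@B0, f@B2, f@B4}  OUT={a@B0, b@B3, c@B4, d@B0, f@B4}
  B5:  IN={a@B0, b@B3, c@B1, c@B4, d@B0, f@B2, f@B4}  OUT={a@B0, b@B5, c@B1, c@B4, d@B0, e@B5, f@B2, f@B4}
  B6:  IN={a@B0, b@B5, c@B1, c@B4, d@B0, e@B5, f@B2, f@B4}  OUT={a@B0, b@B6, c@B1, c@B4, d@B0, e@B5, f@B2, f@B4}
  B7:  IN={a@B0, b@B3, b@B6, c@B1, c@B4, d@B0, e@B5, f@B2, f@B4}  OUT={a@B7, b@B3, b@B6, c@B7, d@B7, e@B5, f@B2, f@B4}

Merge at B5: IN[B5] = OUT[B2] ⊔ OUT[B4] = {a@B0, b@B3, c@B1, c@B4, d@B0, f@B2, f@B4}
Applying B5's transfer function to that IN value gives OUT[B5] (row B5 above).

Answer: {a@B0, b@B5, c@B1, c@B4, d@B0, e@B5, f@B2, f@B4}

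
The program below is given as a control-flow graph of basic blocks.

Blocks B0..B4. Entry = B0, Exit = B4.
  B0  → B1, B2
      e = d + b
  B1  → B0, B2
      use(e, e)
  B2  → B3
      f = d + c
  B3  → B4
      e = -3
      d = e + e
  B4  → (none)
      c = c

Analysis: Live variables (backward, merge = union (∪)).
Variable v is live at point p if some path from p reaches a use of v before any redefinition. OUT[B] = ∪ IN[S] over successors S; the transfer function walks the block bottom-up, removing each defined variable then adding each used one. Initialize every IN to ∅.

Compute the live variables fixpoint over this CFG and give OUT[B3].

Fixpoint table:
  B0:  IN={b, c, d}  OUT={b, c, d, e}
  B1:  IN={b, c, d, e}  OUT={b, c, d}
  B2:  IN={c, d}  OUT={c}
  B3:  IN={c}  OUT={c}
  B4:  IN={c}  OUT={}

Merge at B3: OUT[B3] = IN[B4] = {c}

Answer: {c}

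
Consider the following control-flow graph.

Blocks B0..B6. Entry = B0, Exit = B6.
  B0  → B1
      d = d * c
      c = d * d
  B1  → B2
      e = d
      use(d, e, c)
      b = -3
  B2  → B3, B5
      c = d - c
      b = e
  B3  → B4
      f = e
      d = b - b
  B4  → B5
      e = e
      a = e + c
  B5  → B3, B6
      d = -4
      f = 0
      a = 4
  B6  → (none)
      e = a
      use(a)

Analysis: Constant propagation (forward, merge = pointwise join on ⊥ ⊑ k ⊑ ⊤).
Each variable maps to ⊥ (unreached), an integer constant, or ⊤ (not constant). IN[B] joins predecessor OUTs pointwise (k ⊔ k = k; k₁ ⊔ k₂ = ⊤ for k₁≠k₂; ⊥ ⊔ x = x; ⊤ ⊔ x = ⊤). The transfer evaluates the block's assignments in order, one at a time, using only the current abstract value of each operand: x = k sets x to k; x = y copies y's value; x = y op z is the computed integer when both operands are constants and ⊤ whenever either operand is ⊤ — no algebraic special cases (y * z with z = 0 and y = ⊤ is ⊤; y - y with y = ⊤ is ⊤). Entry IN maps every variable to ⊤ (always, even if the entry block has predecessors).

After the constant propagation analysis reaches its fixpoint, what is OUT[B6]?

Answer: {a: 4, b: ⊤, c: ⊤, d: -4, e: 4, f: 0}

Working:
Per-block solution:
  B0: | IN=(all ⊤) | OUT=(all ⊤)
  B1: | IN=(all ⊤) | OUT={b:-3; rest ⊤}
  B2: | IN={b:-3; rest ⊤} | OUT=(all ⊤)
  B3: | IN=(all ⊤) | OUT=(all ⊤)
  B4: | IN=(all ⊤) | OUT=(all ⊤)
  B5: | IN=(all ⊤) | OUT={a:4, d:-4, f:0; rest ⊤}
  B6: | IN={a:4, d:-4, f:0; rest ⊤} | OUT={a:4, d:-4, e:4, f:0; rest ⊤}

Merge at B6: IN[B6] = OUT[B5] = {a: 4, b: ⊤, c: ⊤, d: -4, e: ⊤, f: 0}
Applying B6's transfer function to that IN value gives OUT[B6] (row B6 above).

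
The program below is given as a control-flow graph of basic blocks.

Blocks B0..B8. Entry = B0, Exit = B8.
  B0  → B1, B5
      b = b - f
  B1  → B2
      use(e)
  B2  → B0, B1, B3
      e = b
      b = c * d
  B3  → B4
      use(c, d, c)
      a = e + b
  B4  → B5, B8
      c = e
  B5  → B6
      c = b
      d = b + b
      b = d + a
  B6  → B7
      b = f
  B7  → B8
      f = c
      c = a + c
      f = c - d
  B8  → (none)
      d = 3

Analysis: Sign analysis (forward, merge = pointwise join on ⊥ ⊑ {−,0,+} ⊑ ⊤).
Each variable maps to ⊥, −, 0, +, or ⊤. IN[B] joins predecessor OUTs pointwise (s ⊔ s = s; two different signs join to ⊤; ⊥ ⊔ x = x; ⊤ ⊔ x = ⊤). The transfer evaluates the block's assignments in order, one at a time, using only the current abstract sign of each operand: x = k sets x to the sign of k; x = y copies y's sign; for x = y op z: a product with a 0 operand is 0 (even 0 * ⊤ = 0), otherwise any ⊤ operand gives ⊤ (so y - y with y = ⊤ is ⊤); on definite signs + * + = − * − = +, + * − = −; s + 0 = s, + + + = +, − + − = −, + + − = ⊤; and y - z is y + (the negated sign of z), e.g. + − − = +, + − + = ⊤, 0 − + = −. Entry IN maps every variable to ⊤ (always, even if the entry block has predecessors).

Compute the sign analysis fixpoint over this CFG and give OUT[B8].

Answer: {a: ⊤, b: ⊤, c: ⊤, d: +, e: ⊤, f: ⊤}

Working:
Fixpoint table:
  B0: | IN=(all ⊤) | OUT=(all ⊤)
  B1: | IN=(all ⊤) | OUT=(all ⊤)
  B2: | IN=(all ⊤) | OUT=(all ⊤)
  B3: | IN=(all ⊤) | OUT=(all ⊤)
  B4: | IN=(all ⊤) | OUT=(all ⊤)
  B5: | IN=(all ⊤) | OUT=(all ⊤)
  B6: | IN=(all ⊤) | OUT=(all ⊤)
  B7: | IN=(all ⊤) | OUT=(all ⊤)
  B8: | IN=(all ⊤) | OUT={d:+; rest ⊤}

Merge at B8: IN[B8] = OUT[B4] ⊔ OUT[B7] = {a: ⊤, b: ⊤, c: ⊤, d: ⊤, e: ⊤, f: ⊤}
Applying B8's transfer function to that IN value gives OUT[B8] (row B8 above).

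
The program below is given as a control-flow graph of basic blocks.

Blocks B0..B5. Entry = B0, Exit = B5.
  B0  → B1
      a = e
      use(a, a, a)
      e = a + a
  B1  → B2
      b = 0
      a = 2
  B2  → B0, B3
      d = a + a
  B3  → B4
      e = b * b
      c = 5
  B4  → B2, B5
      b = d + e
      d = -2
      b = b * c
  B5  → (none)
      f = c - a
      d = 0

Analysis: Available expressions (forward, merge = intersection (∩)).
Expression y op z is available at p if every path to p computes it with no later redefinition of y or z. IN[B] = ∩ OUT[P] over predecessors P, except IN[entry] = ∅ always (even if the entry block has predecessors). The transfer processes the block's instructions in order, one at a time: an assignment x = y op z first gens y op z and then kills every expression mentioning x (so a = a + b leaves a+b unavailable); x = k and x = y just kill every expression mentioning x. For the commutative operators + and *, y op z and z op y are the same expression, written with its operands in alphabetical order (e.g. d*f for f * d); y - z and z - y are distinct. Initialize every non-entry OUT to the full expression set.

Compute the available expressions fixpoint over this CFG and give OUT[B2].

Per-block solution:
  B0:  IN={}  OUT={a+a}
  B1:  IN={a+a}  OUT={}
  B2:  IN={}  OUT={a+a}
  B3:  IN={a+a}  OUT={a+a, b*b}
  B4:  IN={a+a, b*b}  OUT={a+a}
  B5:  IN={a+a}  OUT={a+a, c-a}

Merge at B2: IN[B2] = OUT[B1] ∩ OUT[B4] = {}
Applying B2's transfer function to that IN value gives OUT[B2] (row B2 above).

Answer: {a+a}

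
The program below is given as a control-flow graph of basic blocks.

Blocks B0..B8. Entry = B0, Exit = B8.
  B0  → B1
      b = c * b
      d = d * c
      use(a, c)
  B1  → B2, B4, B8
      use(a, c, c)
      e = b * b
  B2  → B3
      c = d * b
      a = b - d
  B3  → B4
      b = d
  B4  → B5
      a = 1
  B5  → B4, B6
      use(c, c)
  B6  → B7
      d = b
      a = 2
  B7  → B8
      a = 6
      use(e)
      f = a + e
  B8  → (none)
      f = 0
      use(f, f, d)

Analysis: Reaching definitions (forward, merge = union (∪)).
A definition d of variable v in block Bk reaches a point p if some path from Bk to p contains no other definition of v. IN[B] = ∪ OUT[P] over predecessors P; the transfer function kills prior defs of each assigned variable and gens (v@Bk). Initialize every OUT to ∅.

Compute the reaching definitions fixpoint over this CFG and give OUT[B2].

Answer: {a@B2, b@B0, c@B2, d@B0, e@B1}

Working:
Per-block solution:
  B0: | IN={} | OUT={b@B0, d@B0}
  B1: | IN={b@B0, d@B0} | OUT={b@B0, d@B0, e@B1}
  B2: | IN={b@B0, d@B0, e@B1} | OUT={a@B2, b@B0, c@B2, d@B0, e@B1}
  B3: | IN={a@B2, b@B0, c@B2, d@B0, e@B1} | OUT={a@B2, b@B3, c@B2, d@B0, e@B1}
  B4: | IN={a@B2, a@B4, b@B0, b@B3, c@B2, d@B0, e@B1} | OUT={a@B4, b@B0, b@B3, c@B2, d@B0, e@B1}
  B5: | IN={a@B4, b@B0, b@B3, c@B2, d@B0, e@B1} | OUT={a@B4, b@B0, b@B3, c@B2, d@B0, e@B1}
  B6: | IN={a@B4, b@B0, b@B3, c@B2, d@B0, e@B1} | OUT={a@B6, b@B0, b@B3, c@B2, d@B6, e@B1}
  B7: | IN={a@B6, b@B0, b@B3, c@B2, d@B6, e@B1} | OUT={a@B7, b@B0, b@B3, c@B2, d@B6, e@B1, f@B7}
  B8: | IN={a@B7, b@B0, b@B3, c@B2, d@B0, d@B6, e@B1, f@B7} | OUT={a@B7, b@B0, b@B3, c@B2, d@B0, d@B6, e@B1, f@B8}

Merge at B2: IN[B2] = OUT[B1] = {b@B0, d@B0, e@B1}
Applying B2's transfer function to that IN value gives OUT[B2] (row B2 above).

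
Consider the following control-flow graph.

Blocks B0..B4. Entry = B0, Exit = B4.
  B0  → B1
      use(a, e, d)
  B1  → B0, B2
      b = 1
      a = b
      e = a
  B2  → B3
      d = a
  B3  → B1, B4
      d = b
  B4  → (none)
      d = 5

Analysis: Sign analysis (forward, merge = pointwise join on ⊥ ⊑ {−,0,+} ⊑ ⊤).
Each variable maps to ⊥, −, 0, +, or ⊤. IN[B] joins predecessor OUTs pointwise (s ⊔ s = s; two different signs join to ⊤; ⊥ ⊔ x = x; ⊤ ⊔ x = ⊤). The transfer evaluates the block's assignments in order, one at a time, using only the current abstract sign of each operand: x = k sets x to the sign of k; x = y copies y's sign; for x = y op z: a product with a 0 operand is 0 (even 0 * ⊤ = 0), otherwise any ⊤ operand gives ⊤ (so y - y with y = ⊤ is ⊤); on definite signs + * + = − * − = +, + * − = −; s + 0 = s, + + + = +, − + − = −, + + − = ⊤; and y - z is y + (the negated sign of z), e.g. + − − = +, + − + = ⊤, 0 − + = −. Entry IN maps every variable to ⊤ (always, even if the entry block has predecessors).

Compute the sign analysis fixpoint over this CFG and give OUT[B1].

Fixpoint table:
  B0:  IN=(all ⊤)  OUT=(all ⊤)
  B1:  IN=(all ⊤)  OUT={a:+, b:+, e:+; rest ⊤}
  B2:  IN={a:+, b:+, e:+; rest ⊤}  OUT={a:+, b:+, d:+, e:+; rest ⊤}
  B3:  IN={a:+, b:+, d:+, e:+; rest ⊤}  OUT={a:+, b:+, d:+, e:+; rest ⊤}
  B4:  IN={a:+, b:+, d:+, e:+; rest ⊤}  OUT={a:+, b:+, d:+, e:+; rest ⊤}

Merge at B1: IN[B1] = OUT[B0] ⊔ OUT[B3] = {a: ⊤, b: ⊤, c: ⊤, d: ⊤, e: ⊤, f: ⊤}
Applying B1's transfer function to that IN value gives OUT[B1] (row B1 above).

Answer: {a: +, b: +, c: ⊤, d: ⊤, e: +, f: ⊤}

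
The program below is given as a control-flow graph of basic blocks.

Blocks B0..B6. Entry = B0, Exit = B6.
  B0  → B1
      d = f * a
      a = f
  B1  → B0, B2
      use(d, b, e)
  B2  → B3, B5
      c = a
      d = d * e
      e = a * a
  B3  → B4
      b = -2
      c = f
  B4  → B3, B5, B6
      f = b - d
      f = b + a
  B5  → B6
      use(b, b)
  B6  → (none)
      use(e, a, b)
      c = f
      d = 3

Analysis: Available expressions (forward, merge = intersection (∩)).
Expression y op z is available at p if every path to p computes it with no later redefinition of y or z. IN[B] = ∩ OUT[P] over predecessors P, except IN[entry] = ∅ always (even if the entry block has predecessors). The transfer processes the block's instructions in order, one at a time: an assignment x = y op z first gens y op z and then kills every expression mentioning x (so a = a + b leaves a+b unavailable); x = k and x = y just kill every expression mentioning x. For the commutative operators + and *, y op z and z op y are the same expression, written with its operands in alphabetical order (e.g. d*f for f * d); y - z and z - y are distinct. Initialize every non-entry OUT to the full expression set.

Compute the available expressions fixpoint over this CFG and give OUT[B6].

Answer: {a*a}

Derivation:
Per-block solution:
  B0:   IN={}   OUT={}
  B1:   IN={}   OUT={}
  B2:   IN={}   OUT={a*a}
  B3:   IN={a*a}   OUT={a*a}
  B4:   IN={a*a}   OUT={a*a, a+b, b-d}
  B5:   IN={a*a}   OUT={a*a}
  B6:   IN={a*a}   OUT={a*a}

Merge at B6: IN[B6] = OUT[B4] ∩ OUT[B5] = {a*a}
Applying B6's transfer function to that IN value gives OUT[B6] (row B6 above).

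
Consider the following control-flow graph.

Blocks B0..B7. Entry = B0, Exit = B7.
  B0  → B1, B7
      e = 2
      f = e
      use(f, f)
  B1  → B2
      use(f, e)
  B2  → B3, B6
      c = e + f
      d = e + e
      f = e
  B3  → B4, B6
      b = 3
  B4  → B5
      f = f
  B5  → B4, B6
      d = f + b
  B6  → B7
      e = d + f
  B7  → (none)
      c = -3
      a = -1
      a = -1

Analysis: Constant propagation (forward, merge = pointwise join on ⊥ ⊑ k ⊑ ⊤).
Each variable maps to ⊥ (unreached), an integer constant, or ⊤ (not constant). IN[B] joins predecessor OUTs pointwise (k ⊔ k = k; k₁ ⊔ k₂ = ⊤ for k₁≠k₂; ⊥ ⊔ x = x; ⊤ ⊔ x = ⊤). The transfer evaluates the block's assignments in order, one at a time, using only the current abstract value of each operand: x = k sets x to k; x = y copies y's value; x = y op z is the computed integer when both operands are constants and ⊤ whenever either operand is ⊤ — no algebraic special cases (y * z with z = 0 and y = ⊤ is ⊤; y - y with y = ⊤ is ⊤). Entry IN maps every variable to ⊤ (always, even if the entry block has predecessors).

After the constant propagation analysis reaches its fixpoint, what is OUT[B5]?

Answer: {a: ⊤, b: 3, c: 4, d: 5, e: 2, f: 2}

Derivation:
Fixpoint table:
  B0:   IN=(all ⊤)   OUT={e:2, f:2; rest ⊤}
  B1:   IN={e:2, f:2; rest ⊤}   OUT={e:2, f:2; rest ⊤}
  B2:   IN={e:2, f:2; rest ⊤}   OUT={c:4, d:4, e:2, f:2; rest ⊤}
  B3:   IN={c:4, d:4, e:2, f:2; rest ⊤}   OUT={b:3, c:4, d:4, e:2, f:2; rest ⊤}
  B4:   IN={b:3, c:4, e:2, f:2; rest ⊤}   OUT={b:3, c:4, e:2, f:2; rest ⊤}
  B5:   IN={b:3, c:4, e:2, f:2; rest ⊤}   OUT={b:3, c:4, d:5, e:2, f:2; rest ⊤}
  B6:   IN={c:4, e:2, f:2; rest ⊤}   OUT={c:4, f:2; rest ⊤}
  B7:   IN={f:2; rest ⊤}   OUT={a:-1, c:-3, f:2; rest ⊤}

Merge at B5: IN[B5] = OUT[B4] = {a: ⊤, b: 3, c: 4, d: ⊤, e: 2, f: 2}
Applying B5's transfer function to that IN value gives OUT[B5] (row B5 above).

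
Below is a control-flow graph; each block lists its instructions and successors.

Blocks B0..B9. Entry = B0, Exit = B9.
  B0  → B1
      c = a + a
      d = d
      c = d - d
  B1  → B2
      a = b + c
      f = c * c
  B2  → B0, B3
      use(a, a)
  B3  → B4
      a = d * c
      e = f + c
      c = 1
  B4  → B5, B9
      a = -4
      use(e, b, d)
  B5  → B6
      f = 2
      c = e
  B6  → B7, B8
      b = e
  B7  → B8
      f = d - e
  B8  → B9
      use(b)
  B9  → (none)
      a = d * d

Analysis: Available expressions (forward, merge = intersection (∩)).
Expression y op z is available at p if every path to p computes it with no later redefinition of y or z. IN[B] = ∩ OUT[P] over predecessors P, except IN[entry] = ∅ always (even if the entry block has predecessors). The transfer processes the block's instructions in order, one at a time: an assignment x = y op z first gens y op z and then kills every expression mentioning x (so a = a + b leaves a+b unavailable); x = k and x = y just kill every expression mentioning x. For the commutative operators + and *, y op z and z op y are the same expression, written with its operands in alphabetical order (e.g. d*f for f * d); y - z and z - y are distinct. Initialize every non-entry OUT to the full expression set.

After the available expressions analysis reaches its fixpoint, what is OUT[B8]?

Answer: {d-d}

Derivation:
Fixpoint table:
  B0:  IN={}  OUT={a+a, d-d}
  B1:  IN={a+a, d-d}  OUT={b+c, c*c, d-d}
  B2:  IN={b+c, c*c, d-d}  OUT={b+c, c*c, d-d}
  B3:  IN={b+c, c*c, d-d}  OUT={d-d}
  B4:  IN={d-d}  OUT={d-d}
  B5:  IN={d-d}  OUT={d-d}
  B6:  IN={d-d}  OUT={d-d}
  B7:  IN={d-d}  OUT={d-d, d-e}
  B8:  IN={d-d}  OUT={d-d}
  B9:  IN={d-d}  OUT={d*d, d-d}

Merge at B8: IN[B8] = OUT[B6] ∩ OUT[B7] = {d-d}
Applying B8's transfer function to that IN value gives OUT[B8] (row B8 above).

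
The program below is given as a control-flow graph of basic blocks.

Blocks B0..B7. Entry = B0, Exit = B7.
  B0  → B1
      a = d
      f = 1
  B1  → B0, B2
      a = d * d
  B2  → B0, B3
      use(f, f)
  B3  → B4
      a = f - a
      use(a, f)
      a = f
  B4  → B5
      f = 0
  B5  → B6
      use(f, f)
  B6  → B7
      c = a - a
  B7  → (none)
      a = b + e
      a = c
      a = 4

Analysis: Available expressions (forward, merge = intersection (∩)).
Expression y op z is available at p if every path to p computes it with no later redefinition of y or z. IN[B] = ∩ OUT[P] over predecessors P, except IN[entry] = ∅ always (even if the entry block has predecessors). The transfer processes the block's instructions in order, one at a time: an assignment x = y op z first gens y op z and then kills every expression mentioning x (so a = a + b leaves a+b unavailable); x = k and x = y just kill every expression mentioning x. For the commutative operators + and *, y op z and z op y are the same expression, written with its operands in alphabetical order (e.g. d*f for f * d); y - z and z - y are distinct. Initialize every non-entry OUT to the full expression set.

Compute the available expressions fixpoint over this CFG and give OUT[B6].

Per-block solution:
  B0:  IN={}  OUT={}
  B1:  IN={}  OUT={d*d}
  B2:  IN={d*d}  OUT={d*d}
  B3:  IN={d*d}  OUT={d*d}
  B4:  IN={d*d}  OUT={d*d}
  B5:  IN={d*d}  OUT={d*d}
  B6:  IN={d*d}  OUT={a-a, d*d}
  B7:  IN={a-a, d*d}  OUT={b+e, d*d}

Merge at B6: IN[B6] = OUT[B5] = {d*d}
Applying B6's transfer function to that IN value gives OUT[B6] (row B6 above).

Answer: {a-a, d*d}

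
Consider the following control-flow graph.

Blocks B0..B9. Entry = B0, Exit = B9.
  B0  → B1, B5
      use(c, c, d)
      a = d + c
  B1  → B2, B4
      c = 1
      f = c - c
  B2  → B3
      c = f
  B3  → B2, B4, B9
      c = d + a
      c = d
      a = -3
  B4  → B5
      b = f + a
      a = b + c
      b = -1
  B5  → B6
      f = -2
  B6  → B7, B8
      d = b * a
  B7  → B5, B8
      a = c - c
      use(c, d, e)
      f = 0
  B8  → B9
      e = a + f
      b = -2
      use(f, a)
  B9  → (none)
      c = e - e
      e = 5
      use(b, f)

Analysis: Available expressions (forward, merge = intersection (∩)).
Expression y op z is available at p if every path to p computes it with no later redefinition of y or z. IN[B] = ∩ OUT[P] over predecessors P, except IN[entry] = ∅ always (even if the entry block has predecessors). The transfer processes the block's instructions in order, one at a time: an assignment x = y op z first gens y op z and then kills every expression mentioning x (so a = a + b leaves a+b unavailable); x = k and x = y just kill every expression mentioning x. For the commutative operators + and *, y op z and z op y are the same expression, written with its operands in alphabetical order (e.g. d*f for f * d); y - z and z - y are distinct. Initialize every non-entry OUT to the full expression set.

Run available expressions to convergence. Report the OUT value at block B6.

Per-block solution:
  B0: | IN={} | OUT={c+d}
  B1: | IN={c+d} | OUT={c-c}
  B2: | IN={} | OUT={}
  B3: | IN={} | OUT={}
  B4: | IN={} | OUT={}
  B5: | IN={} | OUT={}
  B6: | IN={} | OUT={a*b}
  B7: | IN={a*b} | OUT={c-c}
  B8: | IN={} | OUT={a+f}
  B9: | IN={} | OUT={}

Merge at B6: IN[B6] = OUT[B5] = {}
Applying B6's transfer function to that IN value gives OUT[B6] (row B6 above).

Answer: {a*b}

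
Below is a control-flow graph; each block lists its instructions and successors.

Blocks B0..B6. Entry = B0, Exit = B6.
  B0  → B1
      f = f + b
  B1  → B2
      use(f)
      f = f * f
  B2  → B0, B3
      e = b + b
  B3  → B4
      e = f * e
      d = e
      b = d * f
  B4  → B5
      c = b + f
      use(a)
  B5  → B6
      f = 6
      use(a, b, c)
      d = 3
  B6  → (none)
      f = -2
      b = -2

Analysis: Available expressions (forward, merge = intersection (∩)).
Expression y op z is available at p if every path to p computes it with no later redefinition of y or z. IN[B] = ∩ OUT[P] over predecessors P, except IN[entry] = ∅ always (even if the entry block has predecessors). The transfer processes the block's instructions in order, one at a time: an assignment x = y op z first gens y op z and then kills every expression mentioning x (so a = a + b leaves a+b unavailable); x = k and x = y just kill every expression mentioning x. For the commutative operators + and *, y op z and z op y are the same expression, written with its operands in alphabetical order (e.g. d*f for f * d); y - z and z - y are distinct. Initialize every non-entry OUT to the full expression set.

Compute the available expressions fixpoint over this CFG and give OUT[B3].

Answer: {d*f}

Working:
Per-block solution:
  B0:   IN={}   OUT={}
  B1:   IN={}   OUT={}
  B2:   IN={}   OUT={b+b}
  B3:   IN={b+b}   OUT={d*f}
  B4:   IN={d*f}   OUT={b+f, d*f}
  B5:   IN={b+f, d*f}   OUT={}
  B6:   IN={}   OUT={}

Merge at B3: IN[B3] = OUT[B2] = {b+b}
Applying B3's transfer function to that IN value gives OUT[B3] (row B3 above).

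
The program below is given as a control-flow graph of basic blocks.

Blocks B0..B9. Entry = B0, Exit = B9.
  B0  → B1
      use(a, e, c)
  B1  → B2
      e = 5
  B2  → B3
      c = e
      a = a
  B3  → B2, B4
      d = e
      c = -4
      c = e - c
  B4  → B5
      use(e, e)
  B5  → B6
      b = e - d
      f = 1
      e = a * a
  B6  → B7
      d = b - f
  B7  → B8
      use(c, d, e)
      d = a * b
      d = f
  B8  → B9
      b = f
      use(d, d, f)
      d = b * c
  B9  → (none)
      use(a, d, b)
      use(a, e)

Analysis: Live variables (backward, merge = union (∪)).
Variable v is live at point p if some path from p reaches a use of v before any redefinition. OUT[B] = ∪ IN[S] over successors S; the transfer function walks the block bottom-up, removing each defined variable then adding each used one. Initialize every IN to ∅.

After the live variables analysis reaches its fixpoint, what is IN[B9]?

Answer: {a, b, d, e}

Derivation:
Per-block solution:
  B0:   IN={a, c, e}   OUT={a}
  B1:   IN={a}   OUT={a, e}
  B2:   IN={a, e}   OUT={a, e}
  B3:   IN={a, e}   OUT={a, c, d, e}
  B4:   IN={a, c, d, e}   OUT={a, c, d, e}
  B5:   IN={a, c, d, e}   OUT={a, b, c, e, f}
  B6:   IN={a, b, c, e, f}   OUT={a, b, c, d, e, f}
  B7:   IN={a, b, c, d, e, f}   OUT={a, c, d, e, f}
  B8:   IN={a, c, d, e, f}   OUT={a, b, d, e}
  B9:   IN={a, b, d, e}   OUT={}

B9 is the boundary node: OUT[B9] = {}
Applying B9's transfer function to that OUT value gives IN[B9] (row B9 above).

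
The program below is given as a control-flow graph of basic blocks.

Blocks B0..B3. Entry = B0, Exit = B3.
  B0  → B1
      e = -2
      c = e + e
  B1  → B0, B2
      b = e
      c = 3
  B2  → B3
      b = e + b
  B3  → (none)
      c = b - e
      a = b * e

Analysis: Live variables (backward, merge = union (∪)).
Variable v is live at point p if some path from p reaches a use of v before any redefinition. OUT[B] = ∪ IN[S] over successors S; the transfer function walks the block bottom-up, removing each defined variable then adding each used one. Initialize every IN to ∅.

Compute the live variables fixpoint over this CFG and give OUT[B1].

Answer: {b, e}

Working:
Fixpoint table:
  B0:  IN={}  OUT={e}
  B1:  IN={e}  OUT={b, e}
  B2:  IN={b, e}  OUT={b, e}
  B3:  IN={b, e}  OUT={}

Merge at B1: OUT[B1] = IN[B0] ⊔ IN[B2] = {b, e}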